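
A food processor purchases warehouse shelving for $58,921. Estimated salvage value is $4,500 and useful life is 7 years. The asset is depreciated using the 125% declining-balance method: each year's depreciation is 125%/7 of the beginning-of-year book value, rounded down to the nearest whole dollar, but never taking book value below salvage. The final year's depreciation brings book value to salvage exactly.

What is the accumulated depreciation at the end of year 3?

Depreciable base = $58,921 − $4,500 = $54,421.
Year 1: ⌊$58,921 × 125%/7⌋ = $10,521. Book value $48,400.
Year 2: ⌊$48,400 × 125%/7⌋ = $8,642. Book value $39,758.
Year 3: ⌊$39,758 × 125%/7⌋ = $7,099. Book value $32,659.
Accumulated through year 3 = $58,921 − $32,659 = $26,262.

$26,262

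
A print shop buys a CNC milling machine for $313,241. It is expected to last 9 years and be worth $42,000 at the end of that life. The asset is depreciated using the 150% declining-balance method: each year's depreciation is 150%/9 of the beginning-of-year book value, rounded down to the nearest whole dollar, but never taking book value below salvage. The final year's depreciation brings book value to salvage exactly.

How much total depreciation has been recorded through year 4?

Depreciable base = $313,241 − $42,000 = $271,241.
Year 1: ⌊$313,241 × 150%/9⌋ = $52,206. Book value $261,035.
Year 2: ⌊$261,035 × 150%/9⌋ = $43,505. Book value $217,530.
Year 3: ⌊$217,530 × 150%/9⌋ = $36,255. Book value $181,275.
Year 4: ⌊$181,275 × 150%/9⌋ = $30,212. Book value $151,063.
Accumulated through year 4 = $313,241 − $151,063 = $162,178.

$162,178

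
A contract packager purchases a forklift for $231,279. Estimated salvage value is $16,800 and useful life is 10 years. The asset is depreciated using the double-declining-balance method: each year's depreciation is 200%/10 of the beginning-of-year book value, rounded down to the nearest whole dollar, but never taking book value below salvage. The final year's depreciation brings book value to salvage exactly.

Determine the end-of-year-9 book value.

$31,044

Depreciable base = $231,279 − $16,800 = $214,479.
Year 1: ⌊$231,279 × 200%/10⌋ = $46,255. Book value $185,024.
Year 2: ⌊$185,024 × 200%/10⌋ = $37,004. Book value $148,020.
Year 3: ⌊$148,020 × 200%/10⌋ = $29,604. Book value $118,416.
Year 4: ⌊$118,416 × 200%/10⌋ = $23,683. Book value $94,733.
Year 5: ⌊$94,733 × 200%/10⌋ = $18,946. Book value $75,787.
Year 6: ⌊$75,787 × 200%/10⌋ = $15,157. Book value $60,630.
Year 7: ⌊$60,630 × 200%/10⌋ = $12,126. Book value $48,504.
Year 8: ⌊$48,504 × 200%/10⌋ = $9,700. Book value $38,804.
Year 9: ⌊$38,804 × 200%/10⌋ = $7,760. Book value $31,044.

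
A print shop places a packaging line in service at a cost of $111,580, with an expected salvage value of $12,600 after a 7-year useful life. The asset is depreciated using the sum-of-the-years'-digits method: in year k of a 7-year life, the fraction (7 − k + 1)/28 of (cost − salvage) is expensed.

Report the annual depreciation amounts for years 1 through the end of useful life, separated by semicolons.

$24,745; $21,210; $17,675; $14,140; $10,605; $7,070; $3,535

Depreciable base = $111,580 − $12,600 = $98,980.
Sum of the years' digits = 7+6+5+4+3+2+1 = 28.
Year 1: $98,980 × 7/28 = $24,745. Book value $86,835.
Year 2: $98,980 × 6/28 = $21,210. Book value $65,625.
Year 3: $98,980 × 5/28 = $17,675. Book value $47,950.
Year 4: $98,980 × 4/28 = $14,140. Book value $33,810.
Year 5: $98,980 × 3/28 = $10,605. Book value $23,205.
Year 6: $98,980 × 2/28 = $7,070. Book value $16,135.
Year 7: $98,980 × 1/28 = $3,535. Book value $12,600.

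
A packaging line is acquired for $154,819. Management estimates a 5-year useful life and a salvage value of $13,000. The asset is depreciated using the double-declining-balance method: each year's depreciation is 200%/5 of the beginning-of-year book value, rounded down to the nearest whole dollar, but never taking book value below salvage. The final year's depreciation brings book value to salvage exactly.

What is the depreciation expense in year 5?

Depreciable base = $154,819 − $13,000 = $141,819.
Year 1: ⌊$154,819 × 200%/5⌋ = $61,927. Book value $92,892.
Year 2: ⌊$92,892 × 200%/5⌋ = $37,156. Book value $55,736.
Year 3: ⌊$55,736 × 200%/5⌋ = $22,294. Book value $33,442.
Year 4: ⌊$33,442 × 200%/5⌋ = $13,376. Book value $20,066.
Year 5 (final): $20,066 − $13,000 = $7,066. Book value $13,000.

$7,066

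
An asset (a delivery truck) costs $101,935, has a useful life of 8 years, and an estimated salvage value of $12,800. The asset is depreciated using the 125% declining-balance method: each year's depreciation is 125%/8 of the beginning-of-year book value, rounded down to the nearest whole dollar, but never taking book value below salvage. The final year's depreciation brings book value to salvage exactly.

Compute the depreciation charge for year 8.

Depreciable base = $101,935 − $12,800 = $89,135.
Year 1: ⌊$101,935 × 125%/8⌋ = $15,927. Book value $86,008.
Year 2: ⌊$86,008 × 125%/8⌋ = $13,438. Book value $72,570.
Year 3: ⌊$72,570 × 125%/8⌋ = $11,339. Book value $61,231.
Year 4: ⌊$61,231 × 125%/8⌋ = $9,567. Book value $51,664.
Year 5: ⌊$51,664 × 125%/8⌋ = $8,072. Book value $43,592.
Year 6: ⌊$43,592 × 125%/8⌋ = $6,811. Book value $36,781.
Year 7: ⌊$36,781 × 125%/8⌋ = $5,747. Book value $31,034.
Year 8 (final): $31,034 − $12,800 = $18,234. Book value $12,800.

$18,234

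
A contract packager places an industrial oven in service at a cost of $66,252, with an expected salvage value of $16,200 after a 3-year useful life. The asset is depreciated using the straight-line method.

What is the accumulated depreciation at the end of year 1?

$16,684

Depreciable base = $66,252 − $16,200 = $50,052.
Annual expense = $50,052 / 3 = $16,684.
End of year 1: book value $49,568.
Accumulated through year 1 = $66,252 − $49,568 = $16,684.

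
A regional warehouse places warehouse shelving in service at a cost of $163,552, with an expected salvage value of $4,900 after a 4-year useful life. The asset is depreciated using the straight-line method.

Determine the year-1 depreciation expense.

Depreciable base = $163,552 − $4,900 = $158,652.
Annual expense = $158,652 / 4 = $39,663.

$39,663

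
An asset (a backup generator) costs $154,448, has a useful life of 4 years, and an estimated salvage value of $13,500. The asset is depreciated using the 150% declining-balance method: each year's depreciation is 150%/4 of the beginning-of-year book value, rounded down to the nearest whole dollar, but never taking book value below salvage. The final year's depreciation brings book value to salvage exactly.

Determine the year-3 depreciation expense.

$22,624

Depreciable base = $154,448 − $13,500 = $140,948.
Year 1: ⌊$154,448 × 150%/4⌋ = $57,918. Book value $96,530.
Year 2: ⌊$96,530 × 150%/4⌋ = $36,198. Book value $60,332.
Year 3: ⌊$60,332 × 150%/4⌋ = $22,624. Book value $37,708.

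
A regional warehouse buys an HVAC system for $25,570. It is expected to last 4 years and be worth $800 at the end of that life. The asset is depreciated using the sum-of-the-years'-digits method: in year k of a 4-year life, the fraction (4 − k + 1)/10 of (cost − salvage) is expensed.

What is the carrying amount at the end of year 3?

$3,277

Depreciable base = $25,570 − $800 = $24,770.
Sum of the years' digits = 4+3+2+1 = 10.
Year 1: $24,770 × 4/10 = $9,908. Book value $15,662.
Year 2: $24,770 × 3/10 = $7,431. Book value $8,231.
Year 3: $24,770 × 2/10 = $4,954. Book value $3,277.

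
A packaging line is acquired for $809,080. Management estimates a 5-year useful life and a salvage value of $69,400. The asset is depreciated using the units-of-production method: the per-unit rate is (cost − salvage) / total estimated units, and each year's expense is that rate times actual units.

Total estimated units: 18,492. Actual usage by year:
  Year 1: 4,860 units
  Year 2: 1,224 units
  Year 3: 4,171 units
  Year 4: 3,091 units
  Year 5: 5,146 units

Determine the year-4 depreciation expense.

$123,640

Depreciable base = $809,080 − $69,400 = $739,680.
Rate = $739,680 / 18,492 units = $40 per unit.
Year 1: 4,860 × $40 = $194,400. Book value $614,680.
Year 2: 1,224 × $40 = $48,960. Book value $565,720.
Year 3: 4,171 × $40 = $166,840. Book value $398,880.
Year 4: 3,091 × $40 = $123,640. Book value $275,240.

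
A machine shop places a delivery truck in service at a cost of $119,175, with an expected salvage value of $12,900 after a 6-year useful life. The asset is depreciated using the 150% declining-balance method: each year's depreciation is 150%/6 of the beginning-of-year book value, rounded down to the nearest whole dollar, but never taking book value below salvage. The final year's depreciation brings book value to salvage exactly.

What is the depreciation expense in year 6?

Depreciable base = $119,175 − $12,900 = $106,275.
Year 1: ⌊$119,175 × 150%/6⌋ = $29,793. Book value $89,382.
Year 2: ⌊$89,382 × 150%/6⌋ = $22,345. Book value $67,037.
Year 3: ⌊$67,037 × 150%/6⌋ = $16,759. Book value $50,278.
Year 4: ⌊$50,278 × 150%/6⌋ = $12,569. Book value $37,709.
Year 5: ⌊$37,709 × 150%/6⌋ = $9,427. Book value $28,282.
Year 6 (final): $28,282 − $12,900 = $15,382. Book value $12,900.

$15,382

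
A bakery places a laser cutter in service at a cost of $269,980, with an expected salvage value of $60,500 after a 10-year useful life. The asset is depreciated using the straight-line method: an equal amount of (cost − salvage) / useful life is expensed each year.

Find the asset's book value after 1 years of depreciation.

Depreciable base = $269,980 − $60,500 = $209,480.
Annual expense = $209,480 / 10 = $20,948.
End of year 1: book value $249,032.

$249,032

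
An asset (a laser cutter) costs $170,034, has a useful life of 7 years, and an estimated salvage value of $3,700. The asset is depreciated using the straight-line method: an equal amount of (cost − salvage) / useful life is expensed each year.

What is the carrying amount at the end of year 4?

Depreciable base = $170,034 − $3,700 = $166,334.
Annual expense = $166,334 / 7 = $23,762.
End of year 1: book value $146,272.
End of year 2: book value $122,510.
End of year 3: book value $98,748.
End of year 4: book value $74,986.

$74,986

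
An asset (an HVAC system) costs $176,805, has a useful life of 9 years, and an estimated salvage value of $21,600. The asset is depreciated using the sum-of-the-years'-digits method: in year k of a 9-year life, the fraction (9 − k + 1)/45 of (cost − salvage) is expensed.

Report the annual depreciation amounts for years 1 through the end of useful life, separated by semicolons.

$31,041; $27,592; $24,143; $20,694; $17,245; $13,796; $10,347; $6,898; $3,449

Depreciable base = $176,805 − $21,600 = $155,205.
Sum of the years' digits = 9+8+7+6+5+4+3+2+1 = 45.
Year 1: $155,205 × 9/45 = $31,041. Book value $145,764.
Year 2: $155,205 × 8/45 = $27,592. Book value $118,172.
Year 3: $155,205 × 7/45 = $24,143. Book value $94,029.
Year 4: $155,205 × 6/45 = $20,694. Book value $73,335.
Year 5: $155,205 × 5/45 = $17,245. Book value $56,090.
Year 6: $155,205 × 4/45 = $13,796. Book value $42,294.
Year 7: $155,205 × 3/45 = $10,347. Book value $31,947.
Year 8: $155,205 × 2/45 = $6,898. Book value $25,049.
Year 9: $155,205 × 1/45 = $3,449. Book value $21,600.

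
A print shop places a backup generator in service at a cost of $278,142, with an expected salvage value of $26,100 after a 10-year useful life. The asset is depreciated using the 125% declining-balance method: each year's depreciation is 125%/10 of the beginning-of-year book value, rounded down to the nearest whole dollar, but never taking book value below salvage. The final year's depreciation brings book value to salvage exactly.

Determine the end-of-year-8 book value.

Depreciable base = $278,142 − $26,100 = $252,042.
Year 1: ⌊$278,142 × 125%/10⌋ = $34,767. Book value $243,375.
Year 2: ⌊$243,375 × 125%/10⌋ = $30,421. Book value $212,954.
Year 3: ⌊$212,954 × 125%/10⌋ = $26,619. Book value $186,335.
Year 4: ⌊$186,335 × 125%/10⌋ = $23,291. Book value $163,044.
Year 5: ⌊$163,044 × 125%/10⌋ = $20,380. Book value $142,664.
Year 6: ⌊$142,664 × 125%/10⌋ = $17,833. Book value $124,831.
Year 7: ⌊$124,831 × 125%/10⌋ = $15,603. Book value $109,228.
Year 8: ⌊$109,228 × 125%/10⌋ = $13,653. Book value $95,575.

$95,575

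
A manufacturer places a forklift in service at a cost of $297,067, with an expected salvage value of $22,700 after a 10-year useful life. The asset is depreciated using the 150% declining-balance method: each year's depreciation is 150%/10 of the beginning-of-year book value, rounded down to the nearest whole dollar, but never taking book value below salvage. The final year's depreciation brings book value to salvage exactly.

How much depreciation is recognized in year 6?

$19,771

Depreciable base = $297,067 − $22,700 = $274,367.
Year 1: ⌊$297,067 × 150%/10⌋ = $44,560. Book value $252,507.
Year 2: ⌊$252,507 × 150%/10⌋ = $37,876. Book value $214,631.
Year 3: ⌊$214,631 × 150%/10⌋ = $32,194. Book value $182,437.
Year 4: ⌊$182,437 × 150%/10⌋ = $27,365. Book value $155,072.
Year 5: ⌊$155,072 × 150%/10⌋ = $23,260. Book value $131,812.
Year 6: ⌊$131,812 × 150%/10⌋ = $19,771. Book value $112,041.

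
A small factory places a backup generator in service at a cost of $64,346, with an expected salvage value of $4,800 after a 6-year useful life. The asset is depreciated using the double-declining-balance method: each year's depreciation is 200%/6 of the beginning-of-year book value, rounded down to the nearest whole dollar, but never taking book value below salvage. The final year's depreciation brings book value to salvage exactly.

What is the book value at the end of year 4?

Depreciable base = $64,346 − $4,800 = $59,546.
Year 1: ⌊$64,346 × 200%/6⌋ = $21,448. Book value $42,898.
Year 2: ⌊$42,898 × 200%/6⌋ = $14,299. Book value $28,599.
Year 3: ⌊$28,599 × 200%/6⌋ = $9,533. Book value $19,066.
Year 4: ⌊$19,066 × 200%/6⌋ = $6,355. Book value $12,711.

$12,711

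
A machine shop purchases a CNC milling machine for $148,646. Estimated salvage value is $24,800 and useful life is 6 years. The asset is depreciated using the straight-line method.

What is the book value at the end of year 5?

$45,441

Depreciable base = $148,646 − $24,800 = $123,846.
Annual expense = $123,846 / 6 = $20,641.
End of year 1: book value $128,005.
End of year 2: book value $107,364.
End of year 3: book value $86,723.
End of year 4: book value $66,082.
End of year 5: book value $45,441.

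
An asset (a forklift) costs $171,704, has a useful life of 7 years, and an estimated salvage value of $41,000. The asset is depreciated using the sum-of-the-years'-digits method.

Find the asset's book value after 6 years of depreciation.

Depreciable base = $171,704 − $41,000 = $130,704.
Sum of the years' digits = 7+6+5+4+3+2+1 = 28.
Year 1: $130,704 × 7/28 = $32,676. Book value $139,028.
Year 2: $130,704 × 6/28 = $28,008. Book value $111,020.
Year 3: $130,704 × 5/28 = $23,340. Book value $87,680.
Year 4: $130,704 × 4/28 = $18,672. Book value $69,008.
Year 5: $130,704 × 3/28 = $14,004. Book value $55,004.
Year 6: $130,704 × 2/28 = $9,336. Book value $45,668.

$45,668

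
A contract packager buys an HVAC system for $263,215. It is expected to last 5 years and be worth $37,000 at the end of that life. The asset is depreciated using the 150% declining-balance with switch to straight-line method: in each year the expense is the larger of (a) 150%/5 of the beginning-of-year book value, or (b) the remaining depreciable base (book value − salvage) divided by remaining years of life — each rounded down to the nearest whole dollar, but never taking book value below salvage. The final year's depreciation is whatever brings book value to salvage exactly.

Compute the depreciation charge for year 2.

Depreciable base = $263,215 − $37,000 = $226,215.
Year 1: DB = ⌊$263,215 × 150%/5⌋ = $78,964; SL = ⌊$226,215/5⌋ = $45,243 → take DB $78,964. Book value $184,251.
Year 2: DB = ⌊$184,251 × 150%/5⌋ = $55,275; SL = ⌊$147,251/4⌋ = $36,812 → take DB $55,275. Book value $128,976.

$55,275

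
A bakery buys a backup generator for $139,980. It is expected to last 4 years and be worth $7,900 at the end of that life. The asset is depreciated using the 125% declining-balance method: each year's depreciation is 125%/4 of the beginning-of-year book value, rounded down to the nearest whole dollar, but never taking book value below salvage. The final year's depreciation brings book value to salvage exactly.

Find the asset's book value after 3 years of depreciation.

$45,488

Depreciable base = $139,980 − $7,900 = $132,080.
Year 1: ⌊$139,980 × 125%/4⌋ = $43,743. Book value $96,237.
Year 2: ⌊$96,237 × 125%/4⌋ = $30,074. Book value $66,163.
Year 3: ⌊$66,163 × 125%/4⌋ = $20,675. Book value $45,488.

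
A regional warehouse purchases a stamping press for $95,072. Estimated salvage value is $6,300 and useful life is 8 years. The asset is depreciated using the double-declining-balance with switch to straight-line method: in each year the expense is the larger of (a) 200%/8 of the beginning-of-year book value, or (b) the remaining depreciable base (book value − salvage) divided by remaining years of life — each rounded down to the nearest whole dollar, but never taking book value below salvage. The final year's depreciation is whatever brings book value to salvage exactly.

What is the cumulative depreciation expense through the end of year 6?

$78,150

Depreciable base = $95,072 − $6,300 = $88,772.
Year 1: DB = ⌊$95,072 × 200%/8⌋ = $23,768; SL = ⌊$88,772/8⌋ = $11,096 → take DB $23,768. Book value $71,304.
Year 2: DB = ⌊$71,304 × 200%/8⌋ = $17,826; SL = ⌊$65,004/7⌋ = $9,286 → take DB $17,826. Book value $53,478.
Year 3: DB = ⌊$53,478 × 200%/8⌋ = $13,369; SL = ⌊$47,178/6⌋ = $7,863 → take DB $13,369. Book value $40,109.
Year 4: DB = ⌊$40,109 × 200%/8⌋ = $10,027; SL = ⌊$33,809/5⌋ = $6,761 → take DB $10,027. Book value $30,082.
Year 5: DB = ⌊$30,082 × 200%/8⌋ = $7,520; SL = ⌊$23,782/4⌋ = $5,945 → take DB $7,520. Book value $22,562.
Year 6: DB = ⌊$22,562 × 200%/8⌋ = $5,640; SL = ⌊$16,262/3⌋ = $5,420 → take DB $5,640. Book value $16,922.
Accumulated through year 6 = $95,072 − $16,922 = $78,150.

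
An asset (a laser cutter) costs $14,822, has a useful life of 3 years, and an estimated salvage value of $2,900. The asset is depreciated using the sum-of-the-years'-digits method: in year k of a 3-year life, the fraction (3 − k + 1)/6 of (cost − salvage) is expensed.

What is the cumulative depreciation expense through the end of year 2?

$9,935

Depreciable base = $14,822 − $2,900 = $11,922.
Sum of the years' digits = 3+2+1 = 6.
Year 1: $11,922 × 3/6 = $5,961. Book value $8,861.
Year 2: $11,922 × 2/6 = $3,974. Book value $4,887.
Accumulated through year 2 = $14,822 − $4,887 = $9,935.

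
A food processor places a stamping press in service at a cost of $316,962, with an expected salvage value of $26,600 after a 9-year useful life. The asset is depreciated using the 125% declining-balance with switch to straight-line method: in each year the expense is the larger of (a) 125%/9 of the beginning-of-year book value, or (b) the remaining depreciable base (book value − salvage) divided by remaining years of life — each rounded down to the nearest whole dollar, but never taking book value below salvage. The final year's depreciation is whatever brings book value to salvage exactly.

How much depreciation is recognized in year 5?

$29,298

Depreciable base = $316,962 − $26,600 = $290,362.
Year 1: DB = ⌊$316,962 × 125%/9⌋ = $44,022; SL = ⌊$290,362/9⌋ = $32,262 → take DB $44,022. Book value $272,940.
Year 2: DB = ⌊$272,940 × 125%/9⌋ = $37,908; SL = ⌊$246,340/8⌋ = $30,792 → take DB $37,908. Book value $235,032.
Year 3: DB = ⌊$235,032 × 125%/9⌋ = $32,643; SL = ⌊$208,432/7⌋ = $29,776 → take DB $32,643. Book value $202,389.
Year 4: DB = ⌊$202,389 × 125%/9⌋ = $28,109; SL = ⌊$175,789/6⌋ = $29,298 → take SL $29,298. Book value $173,091.
Year 5: DB = ⌊$173,091 × 125%/9⌋ = $24,040; SL = ⌊$146,491/5⌋ = $29,298 → take SL $29,298. Book value $143,793.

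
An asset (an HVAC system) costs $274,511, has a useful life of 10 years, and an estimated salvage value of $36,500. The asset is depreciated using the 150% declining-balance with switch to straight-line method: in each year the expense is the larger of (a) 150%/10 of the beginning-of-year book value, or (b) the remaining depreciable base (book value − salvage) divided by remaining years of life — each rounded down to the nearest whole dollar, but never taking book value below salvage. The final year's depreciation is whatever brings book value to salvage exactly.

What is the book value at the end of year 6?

$103,534

Depreciable base = $274,511 − $36,500 = $238,011.
Year 1: DB = ⌊$274,511 × 150%/10⌋ = $41,176; SL = ⌊$238,011/10⌋ = $23,801 → take DB $41,176. Book value $233,335.
Year 2: DB = ⌊$233,335 × 150%/10⌋ = $35,000; SL = ⌊$196,835/9⌋ = $21,870 → take DB $35,000. Book value $198,335.
Year 3: DB = ⌊$198,335 × 150%/10⌋ = $29,750; SL = ⌊$161,835/8⌋ = $20,229 → take DB $29,750. Book value $168,585.
Year 4: DB = ⌊$168,585 × 150%/10⌋ = $25,287; SL = ⌊$132,085/7⌋ = $18,869 → take DB $25,287. Book value $143,298.
Year 5: DB = ⌊$143,298 × 150%/10⌋ = $21,494; SL = ⌊$106,798/6⌋ = $17,799 → take DB $21,494. Book value $121,804.
Year 6: DB = ⌊$121,804 × 150%/10⌋ = $18,270; SL = ⌊$85,304/5⌋ = $17,060 → take DB $18,270. Book value $103,534.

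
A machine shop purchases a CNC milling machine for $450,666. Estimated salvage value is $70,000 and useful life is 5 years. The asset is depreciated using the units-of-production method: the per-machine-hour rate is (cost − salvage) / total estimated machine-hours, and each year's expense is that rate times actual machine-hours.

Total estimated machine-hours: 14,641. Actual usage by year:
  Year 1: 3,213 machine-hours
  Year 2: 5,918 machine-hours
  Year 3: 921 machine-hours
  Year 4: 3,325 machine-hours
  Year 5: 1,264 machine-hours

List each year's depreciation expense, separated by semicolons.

$83,538; $153,868; $23,946; $86,450; $32,864

Depreciable base = $450,666 − $70,000 = $380,666.
Rate = $380,666 / 14,641 machine-hours = $26 per machine-hour.
Year 1: 3,213 × $26 = $83,538. Book value $367,128.
Year 2: 5,918 × $26 = $153,868. Book value $213,260.
Year 3: 921 × $26 = $23,946. Book value $189,314.
Year 4: 3,325 × $26 = $86,450. Book value $102,864.
Year 5: 1,264 × $26 = $32,864. Book value $70,000.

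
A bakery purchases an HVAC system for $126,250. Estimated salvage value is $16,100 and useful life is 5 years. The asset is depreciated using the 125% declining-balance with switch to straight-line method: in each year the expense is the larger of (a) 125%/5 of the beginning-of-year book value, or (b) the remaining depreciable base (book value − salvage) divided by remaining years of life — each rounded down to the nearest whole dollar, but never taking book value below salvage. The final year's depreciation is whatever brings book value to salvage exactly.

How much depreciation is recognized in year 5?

Depreciable base = $126,250 − $16,100 = $110,150.
Year 1: DB = ⌊$126,250 × 125%/5⌋ = $31,562; SL = ⌊$110,150/5⌋ = $22,030 → take DB $31,562. Book value $94,688.
Year 2: DB = ⌊$94,688 × 125%/5⌋ = $23,672; SL = ⌊$78,588/4⌋ = $19,647 → take DB $23,672. Book value $71,016.
Year 3: DB = ⌊$71,016 × 125%/5⌋ = $17,754; SL = ⌊$54,916/3⌋ = $18,305 → take SL $18,305. Book value $52,711.
Year 4: DB = ⌊$52,711 × 125%/5⌋ = $13,177; SL = ⌊$36,611/2⌋ = $18,305 → take SL $18,305. Book value $34,406.
Year 5 (final): $34,406 − $16,100 = $18,306. Book value $16,100.

$18,306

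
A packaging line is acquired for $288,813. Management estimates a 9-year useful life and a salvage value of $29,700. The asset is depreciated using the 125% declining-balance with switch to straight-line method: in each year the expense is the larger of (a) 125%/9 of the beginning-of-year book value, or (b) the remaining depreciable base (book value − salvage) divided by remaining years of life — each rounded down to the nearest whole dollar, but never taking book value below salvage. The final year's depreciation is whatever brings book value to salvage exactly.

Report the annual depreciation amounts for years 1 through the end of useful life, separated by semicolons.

Depreciable base = $288,813 − $29,700 = $259,113.
Year 1: DB = ⌊$288,813 × 125%/9⌋ = $40,112; SL = ⌊$259,113/9⌋ = $28,790 → take DB $40,112. Book value $248,701.
Year 2: DB = ⌊$248,701 × 125%/9⌋ = $34,541; SL = ⌊$219,001/8⌋ = $27,375 → take DB $34,541. Book value $214,160.
Year 3: DB = ⌊$214,160 × 125%/9⌋ = $29,744; SL = ⌊$184,460/7⌋ = $26,351 → take DB $29,744. Book value $184,416.
Year 4: DB = ⌊$184,416 × 125%/9⌋ = $25,613; SL = ⌊$154,716/6⌋ = $25,786 → take SL $25,786. Book value $158,630.
Year 5: DB = ⌊$158,630 × 125%/9⌋ = $22,031; SL = ⌊$128,930/5⌋ = $25,786 → take SL $25,786. Book value $132,844.
Year 6: DB = ⌊$132,844 × 125%/9⌋ = $18,450; SL = ⌊$103,144/4⌋ = $25,786 → take SL $25,786. Book value $107,058.
Year 7: DB = ⌊$107,058 × 125%/9⌋ = $14,869; SL = ⌊$77,358/3⌋ = $25,786 → take SL $25,786. Book value $81,272.
Year 8: DB = ⌊$81,272 × 125%/9⌋ = $11,287; SL = ⌊$51,572/2⌋ = $25,786 → take SL $25,786. Book value $55,486.
Year 9 (final): $55,486 − $29,700 = $25,786. Book value $29,700.

$40,112; $34,541; $29,744; $25,786; $25,786; $25,786; $25,786; $25,786; $25,786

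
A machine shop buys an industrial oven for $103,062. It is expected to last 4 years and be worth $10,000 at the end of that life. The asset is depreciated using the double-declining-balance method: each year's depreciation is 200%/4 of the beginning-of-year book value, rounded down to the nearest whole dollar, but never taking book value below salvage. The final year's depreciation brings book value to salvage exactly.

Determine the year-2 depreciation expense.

$25,765

Depreciable base = $103,062 − $10,000 = $93,062.
Year 1: ⌊$103,062 × 200%/4⌋ = $51,531. Book value $51,531.
Year 2: ⌊$51,531 × 200%/4⌋ = $25,765. Book value $25,766.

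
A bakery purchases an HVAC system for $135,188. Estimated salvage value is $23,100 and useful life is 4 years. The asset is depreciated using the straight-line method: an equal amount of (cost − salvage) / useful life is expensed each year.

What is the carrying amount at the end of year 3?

Depreciable base = $135,188 − $23,100 = $112,088.
Annual expense = $112,088 / 4 = $28,022.
End of year 1: book value $107,166.
End of year 2: book value $79,144.
End of year 3: book value $51,122.

$51,122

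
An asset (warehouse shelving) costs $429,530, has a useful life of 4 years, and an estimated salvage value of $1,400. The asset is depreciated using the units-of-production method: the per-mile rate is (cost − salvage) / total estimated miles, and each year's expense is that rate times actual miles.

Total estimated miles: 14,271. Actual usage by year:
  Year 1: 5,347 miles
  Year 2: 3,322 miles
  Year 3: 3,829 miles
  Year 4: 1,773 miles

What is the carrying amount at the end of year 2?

$169,460

Depreciable base = $429,530 − $1,400 = $428,130.
Rate = $428,130 / 14,271 miles = $30 per mile.
Year 1: 5,347 × $30 = $160,410. Book value $269,120.
Year 2: 3,322 × $30 = $99,660. Book value $169,460.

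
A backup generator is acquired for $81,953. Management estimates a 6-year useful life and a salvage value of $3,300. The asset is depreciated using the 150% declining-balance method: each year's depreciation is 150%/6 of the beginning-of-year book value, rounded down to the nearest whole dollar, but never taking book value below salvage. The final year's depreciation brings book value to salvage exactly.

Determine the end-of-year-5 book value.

$19,449

Depreciable base = $81,953 − $3,300 = $78,653.
Year 1: ⌊$81,953 × 150%/6⌋ = $20,488. Book value $61,465.
Year 2: ⌊$61,465 × 150%/6⌋ = $15,366. Book value $46,099.
Year 3: ⌊$46,099 × 150%/6⌋ = $11,524. Book value $34,575.
Year 4: ⌊$34,575 × 150%/6⌋ = $8,643. Book value $25,932.
Year 5: ⌊$25,932 × 150%/6⌋ = $6,483. Book value $19,449.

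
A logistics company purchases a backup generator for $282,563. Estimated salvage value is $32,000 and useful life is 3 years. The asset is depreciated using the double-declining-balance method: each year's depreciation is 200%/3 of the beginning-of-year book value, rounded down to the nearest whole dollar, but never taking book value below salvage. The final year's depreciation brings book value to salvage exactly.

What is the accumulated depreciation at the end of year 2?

$250,563

Depreciable base = $282,563 − $32,000 = $250,563.
Year 1: ⌊$282,563 × 200%/3⌋ = $188,375. Book value $94,188.
Year 2: ⌊$94,188 × 200%/3⌋ = $62,792, capped at $62,188. Book value $32,000.
Accumulated through year 2 = $282,563 − $32,000 = $250,563.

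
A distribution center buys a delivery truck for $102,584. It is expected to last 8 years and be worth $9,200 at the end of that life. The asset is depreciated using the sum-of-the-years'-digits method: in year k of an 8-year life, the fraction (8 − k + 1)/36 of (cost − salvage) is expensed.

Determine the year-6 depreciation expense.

$7,782

Depreciable base = $102,584 − $9,200 = $93,384.
Sum of the years' digits = 8+7+6+5+4+3+2+1 = 36.
Year 1: $93,384 × 8/36 = $20,752. Book value $81,832.
Year 2: $93,384 × 7/36 = $18,158. Book value $63,674.
Year 3: $93,384 × 6/36 = $15,564. Book value $48,110.
Year 4: $93,384 × 5/36 = $12,970. Book value $35,140.
Year 5: $93,384 × 4/36 = $10,376. Book value $24,764.
Year 6: $93,384 × 3/36 = $7,782. Book value $16,982.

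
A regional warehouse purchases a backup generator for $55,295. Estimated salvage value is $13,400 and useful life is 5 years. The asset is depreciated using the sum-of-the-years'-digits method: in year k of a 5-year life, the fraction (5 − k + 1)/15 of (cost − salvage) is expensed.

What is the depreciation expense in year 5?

Depreciable base = $55,295 − $13,400 = $41,895.
Sum of the years' digits = 5+4+3+2+1 = 15.
Year 1: $41,895 × 5/15 = $13,965. Book value $41,330.
Year 2: $41,895 × 4/15 = $11,172. Book value $30,158.
Year 3: $41,895 × 3/15 = $8,379. Book value $21,779.
Year 4: $41,895 × 2/15 = $5,586. Book value $16,193.
Year 5: $41,895 × 1/15 = $2,793. Book value $13,400.

$2,793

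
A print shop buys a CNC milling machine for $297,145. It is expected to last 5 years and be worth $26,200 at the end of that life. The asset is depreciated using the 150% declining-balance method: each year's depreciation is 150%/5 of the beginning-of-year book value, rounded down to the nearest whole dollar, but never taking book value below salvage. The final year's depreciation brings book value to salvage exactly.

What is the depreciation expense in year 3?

Depreciable base = $297,145 − $26,200 = $270,945.
Year 1: ⌊$297,145 × 150%/5⌋ = $89,143. Book value $208,002.
Year 2: ⌊$208,002 × 150%/5⌋ = $62,400. Book value $145,602.
Year 3: ⌊$145,602 × 150%/5⌋ = $43,680. Book value $101,922.

$43,680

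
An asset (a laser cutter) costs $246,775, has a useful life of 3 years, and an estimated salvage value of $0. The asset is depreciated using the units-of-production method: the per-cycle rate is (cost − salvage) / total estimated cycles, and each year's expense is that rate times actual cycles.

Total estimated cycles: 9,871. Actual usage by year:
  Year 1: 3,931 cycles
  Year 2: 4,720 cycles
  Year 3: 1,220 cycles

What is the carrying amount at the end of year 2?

Depreciable base = $246,775 − $0 = $246,775.
Rate = $246,775 / 9,871 cycles = $25 per cycle.
Year 1: 3,931 × $25 = $98,275. Book value $148,500.
Year 2: 4,720 × $25 = $118,000. Book value $30,500.

$30,500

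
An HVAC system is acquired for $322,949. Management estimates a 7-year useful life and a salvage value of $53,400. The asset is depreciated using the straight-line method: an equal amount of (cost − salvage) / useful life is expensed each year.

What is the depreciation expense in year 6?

$38,507

Depreciable base = $322,949 − $53,400 = $269,549.
Annual expense = $269,549 / 7 = $38,507.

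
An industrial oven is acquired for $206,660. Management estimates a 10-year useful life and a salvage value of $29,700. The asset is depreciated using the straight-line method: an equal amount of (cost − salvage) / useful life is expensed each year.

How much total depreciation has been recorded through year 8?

Depreciable base = $206,660 − $29,700 = $176,960.
Annual expense = $176,960 / 10 = $17,696.
End of year 1: book value $188,964.
End of year 2: book value $171,268.
End of year 3: book value $153,572.
End of year 4: book value $135,876.
End of year 5: book value $118,180.
End of year 6: book value $100,484.
End of year 7: book value $82,788.
End of year 8: book value $65,092.
Accumulated through year 8 = $206,660 − $65,092 = $141,568.

$141,568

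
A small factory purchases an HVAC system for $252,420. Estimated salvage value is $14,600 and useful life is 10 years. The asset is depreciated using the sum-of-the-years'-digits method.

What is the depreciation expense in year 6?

Depreciable base = $252,420 − $14,600 = $237,820.
Sum of the years' digits = 10+9+8+7+6+5+4+3+2+1 = 55.
Year 1: $237,820 × 10/55 = $43,240. Book value $209,180.
Year 2: $237,820 × 9/55 = $38,916. Book value $170,264.
Year 3: $237,820 × 8/55 = $34,592. Book value $135,672.
Year 4: $237,820 × 7/55 = $30,268. Book value $105,404.
Year 5: $237,820 × 6/55 = $25,944. Book value $79,460.
Year 6: $237,820 × 5/55 = $21,620. Book value $57,840.

$21,620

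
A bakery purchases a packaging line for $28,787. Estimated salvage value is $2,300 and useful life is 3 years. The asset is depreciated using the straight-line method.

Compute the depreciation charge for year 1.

$8,829

Depreciable base = $28,787 − $2,300 = $26,487.
Annual expense = $26,487 / 3 = $8,829.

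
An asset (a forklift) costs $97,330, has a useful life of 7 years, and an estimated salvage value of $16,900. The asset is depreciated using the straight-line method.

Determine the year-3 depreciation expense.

$11,490

Depreciable base = $97,330 − $16,900 = $80,430.
Annual expense = $80,430 / 7 = $11,490.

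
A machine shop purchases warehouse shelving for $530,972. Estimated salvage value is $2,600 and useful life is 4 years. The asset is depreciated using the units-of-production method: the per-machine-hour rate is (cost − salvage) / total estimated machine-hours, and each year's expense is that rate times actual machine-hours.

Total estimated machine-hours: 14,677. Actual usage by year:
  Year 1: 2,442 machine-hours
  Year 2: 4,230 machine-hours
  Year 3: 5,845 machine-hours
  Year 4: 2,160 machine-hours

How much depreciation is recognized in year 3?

$210,420

Depreciable base = $530,972 − $2,600 = $528,372.
Rate = $528,372 / 14,677 machine-hours = $36 per machine-hour.
Year 1: 2,442 × $36 = $87,912. Book value $443,060.
Year 2: 4,230 × $36 = $152,280. Book value $290,780.
Year 3: 5,845 × $36 = $210,420. Book value $80,360.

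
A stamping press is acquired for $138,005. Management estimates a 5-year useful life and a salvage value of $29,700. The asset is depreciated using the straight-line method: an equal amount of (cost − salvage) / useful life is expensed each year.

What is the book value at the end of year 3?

$73,022

Depreciable base = $138,005 − $29,700 = $108,305.
Annual expense = $108,305 / 5 = $21,661.
End of year 1: book value $116,344.
End of year 2: book value $94,683.
End of year 3: book value $73,022.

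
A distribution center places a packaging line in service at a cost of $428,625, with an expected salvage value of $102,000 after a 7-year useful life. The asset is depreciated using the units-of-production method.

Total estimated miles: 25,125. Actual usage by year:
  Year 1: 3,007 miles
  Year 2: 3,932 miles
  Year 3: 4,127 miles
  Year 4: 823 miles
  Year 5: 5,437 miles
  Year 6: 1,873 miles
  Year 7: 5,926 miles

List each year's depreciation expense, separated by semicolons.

$39,091; $51,116; $53,651; $10,699; $70,681; $24,349; $77,038

Depreciable base = $428,625 − $102,000 = $326,625.
Rate = $326,625 / 25,125 miles = $13 per mile.
Year 1: 3,007 × $13 = $39,091. Book value $389,534.
Year 2: 3,932 × $13 = $51,116. Book value $338,418.
Year 3: 4,127 × $13 = $53,651. Book value $284,767.
Year 4: 823 × $13 = $10,699. Book value $274,068.
Year 5: 5,437 × $13 = $70,681. Book value $203,387.
Year 6: 1,873 × $13 = $24,349. Book value $179,038.
Year 7: 5,926 × $13 = $77,038. Book value $102,000.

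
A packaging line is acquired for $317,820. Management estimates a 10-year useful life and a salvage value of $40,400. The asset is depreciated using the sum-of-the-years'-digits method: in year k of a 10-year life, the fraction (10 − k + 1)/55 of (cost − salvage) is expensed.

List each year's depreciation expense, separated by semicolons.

Depreciable base = $317,820 − $40,400 = $277,420.
Sum of the years' digits = 10+9+8+7+6+5+4+3+2+1 = 55.
Year 1: $277,420 × 10/55 = $50,440. Book value $267,380.
Year 2: $277,420 × 9/55 = $45,396. Book value $221,984.
Year 3: $277,420 × 8/55 = $40,352. Book value $181,632.
Year 4: $277,420 × 7/55 = $35,308. Book value $146,324.
Year 5: $277,420 × 6/55 = $30,264. Book value $116,060.
Year 6: $277,420 × 5/55 = $25,220. Book value $90,840.
Year 7: $277,420 × 4/55 = $20,176. Book value $70,664.
Year 8: $277,420 × 3/55 = $15,132. Book value $55,532.
Year 9: $277,420 × 2/55 = $10,088. Book value $45,444.
Year 10: $277,420 × 1/55 = $5,044. Book value $40,400.

$50,440; $45,396; $40,352; $35,308; $30,264; $25,220; $20,176; $15,132; $10,088; $5,044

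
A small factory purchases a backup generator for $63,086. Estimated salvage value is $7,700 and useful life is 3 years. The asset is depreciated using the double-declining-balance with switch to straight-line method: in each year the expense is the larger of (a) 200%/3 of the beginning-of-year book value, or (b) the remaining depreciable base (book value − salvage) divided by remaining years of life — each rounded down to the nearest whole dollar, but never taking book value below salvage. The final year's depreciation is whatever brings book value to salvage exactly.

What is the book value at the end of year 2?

$7,700

Depreciable base = $63,086 − $7,700 = $55,386.
Year 1: DB = ⌊$63,086 × 200%/3⌋ = $42,057; SL = ⌊$55,386/3⌋ = $18,462 → take DB $42,057. Book value $21,029.
Year 2: DB = ⌊$21,029 × 200%/3⌋ = $14,019; SL = ⌊$13,329/2⌋ = $6,664 → take DB $14,019, capped at $13,329. Book value $7,700.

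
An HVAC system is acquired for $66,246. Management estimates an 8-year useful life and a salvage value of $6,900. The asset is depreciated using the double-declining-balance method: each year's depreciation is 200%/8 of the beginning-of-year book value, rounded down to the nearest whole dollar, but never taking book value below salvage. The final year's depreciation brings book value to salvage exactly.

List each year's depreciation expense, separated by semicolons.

$16,561; $12,421; $9,316; $6,987; $5,240; $3,930; $2,947; $1,944

Depreciable base = $66,246 − $6,900 = $59,346.
Year 1: ⌊$66,246 × 200%/8⌋ = $16,561. Book value $49,685.
Year 2: ⌊$49,685 × 200%/8⌋ = $12,421. Book value $37,264.
Year 3: ⌊$37,264 × 200%/8⌋ = $9,316. Book value $27,948.
Year 4: ⌊$27,948 × 200%/8⌋ = $6,987. Book value $20,961.
Year 5: ⌊$20,961 × 200%/8⌋ = $5,240. Book value $15,721.
Year 6: ⌊$15,721 × 200%/8⌋ = $3,930. Book value $11,791.
Year 7: ⌊$11,791 × 200%/8⌋ = $2,947. Book value $8,844.
Year 8 (final): $8,844 − $6,900 = $1,944. Book value $6,900.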